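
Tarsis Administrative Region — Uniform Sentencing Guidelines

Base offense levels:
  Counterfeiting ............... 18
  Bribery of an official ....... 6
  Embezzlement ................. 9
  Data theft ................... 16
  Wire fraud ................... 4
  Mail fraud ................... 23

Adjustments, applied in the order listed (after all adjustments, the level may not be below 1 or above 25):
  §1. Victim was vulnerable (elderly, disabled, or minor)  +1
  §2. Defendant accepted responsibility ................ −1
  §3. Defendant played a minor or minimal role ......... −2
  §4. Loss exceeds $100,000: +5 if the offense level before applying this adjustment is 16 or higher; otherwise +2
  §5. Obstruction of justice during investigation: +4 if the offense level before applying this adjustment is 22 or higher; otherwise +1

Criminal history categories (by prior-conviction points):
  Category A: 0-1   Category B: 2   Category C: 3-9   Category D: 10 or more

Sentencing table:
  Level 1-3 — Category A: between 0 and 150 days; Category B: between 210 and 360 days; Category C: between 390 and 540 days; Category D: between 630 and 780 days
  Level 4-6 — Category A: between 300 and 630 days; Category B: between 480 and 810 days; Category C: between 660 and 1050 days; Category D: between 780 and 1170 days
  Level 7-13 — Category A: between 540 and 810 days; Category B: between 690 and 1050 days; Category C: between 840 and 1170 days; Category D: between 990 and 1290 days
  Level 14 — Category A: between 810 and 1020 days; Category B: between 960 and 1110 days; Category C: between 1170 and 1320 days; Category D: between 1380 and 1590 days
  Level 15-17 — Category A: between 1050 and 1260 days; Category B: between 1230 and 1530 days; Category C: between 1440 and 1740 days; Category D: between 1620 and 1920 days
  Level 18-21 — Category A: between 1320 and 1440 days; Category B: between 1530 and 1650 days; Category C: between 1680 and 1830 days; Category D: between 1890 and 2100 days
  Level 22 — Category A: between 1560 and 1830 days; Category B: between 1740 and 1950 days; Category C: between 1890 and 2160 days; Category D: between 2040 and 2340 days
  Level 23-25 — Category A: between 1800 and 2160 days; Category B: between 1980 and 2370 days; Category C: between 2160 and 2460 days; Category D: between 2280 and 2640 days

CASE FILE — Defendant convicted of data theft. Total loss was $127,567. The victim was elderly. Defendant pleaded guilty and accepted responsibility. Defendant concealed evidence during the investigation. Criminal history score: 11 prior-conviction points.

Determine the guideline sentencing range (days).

Base offense level for data theft: 16.
§1 applies: 16 + 1 = 17.
§2 applies: 17 − 1 = 16.
§4 applies (level before this adjustment is 16 ≥ 16, so +5): 16 + 5 = 21.
§5 applies (level before this adjustment is 21 < 22, so +1): 21 + 1 = 22.
Final offense level: 22.
Criminal history: 11 prior points → Category D (10+).
Level 22 falls in the 22 band.
Grid: Level 22 × Category D = 2040-2340 days.

2040-2340 days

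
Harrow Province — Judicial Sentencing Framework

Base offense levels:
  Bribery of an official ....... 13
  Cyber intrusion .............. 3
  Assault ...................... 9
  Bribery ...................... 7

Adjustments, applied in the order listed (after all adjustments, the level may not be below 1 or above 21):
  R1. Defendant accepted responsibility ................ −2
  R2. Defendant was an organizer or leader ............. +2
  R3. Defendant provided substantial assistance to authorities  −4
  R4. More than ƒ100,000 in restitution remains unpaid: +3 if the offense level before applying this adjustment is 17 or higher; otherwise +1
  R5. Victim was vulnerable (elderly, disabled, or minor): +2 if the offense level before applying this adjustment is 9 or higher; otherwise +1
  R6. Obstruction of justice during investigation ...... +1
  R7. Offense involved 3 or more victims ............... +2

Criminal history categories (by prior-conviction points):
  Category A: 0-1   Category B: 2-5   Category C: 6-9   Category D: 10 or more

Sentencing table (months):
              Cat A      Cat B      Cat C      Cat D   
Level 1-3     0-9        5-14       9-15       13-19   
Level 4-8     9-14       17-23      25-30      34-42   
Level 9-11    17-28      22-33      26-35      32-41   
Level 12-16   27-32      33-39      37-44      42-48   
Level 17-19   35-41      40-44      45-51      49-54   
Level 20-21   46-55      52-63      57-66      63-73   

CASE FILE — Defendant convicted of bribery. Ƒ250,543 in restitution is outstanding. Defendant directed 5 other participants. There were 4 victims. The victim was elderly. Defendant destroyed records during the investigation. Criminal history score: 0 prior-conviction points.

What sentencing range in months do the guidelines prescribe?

27-32 months

Base offense level for bribery: 7.
R2 applies: 7 + 2 = 9.
R3 does not apply.
R4 applies (level before this adjustment is 9 < 17, so +1): 9 + 1 = 10.
R5 applies (level before this adjustment is 10 ≥ 9, so +2): 10 + 2 = 12.
R6 applies: 12 + 1 = 13.
R7 applies: 13 + 2 = 15.
Final offense level: 15.
Criminal history: 0 prior points → Category A (0-1).
Level 15 falls in the 12-16 band.
Grid: Level 12-16 × Category A = 27-32 months.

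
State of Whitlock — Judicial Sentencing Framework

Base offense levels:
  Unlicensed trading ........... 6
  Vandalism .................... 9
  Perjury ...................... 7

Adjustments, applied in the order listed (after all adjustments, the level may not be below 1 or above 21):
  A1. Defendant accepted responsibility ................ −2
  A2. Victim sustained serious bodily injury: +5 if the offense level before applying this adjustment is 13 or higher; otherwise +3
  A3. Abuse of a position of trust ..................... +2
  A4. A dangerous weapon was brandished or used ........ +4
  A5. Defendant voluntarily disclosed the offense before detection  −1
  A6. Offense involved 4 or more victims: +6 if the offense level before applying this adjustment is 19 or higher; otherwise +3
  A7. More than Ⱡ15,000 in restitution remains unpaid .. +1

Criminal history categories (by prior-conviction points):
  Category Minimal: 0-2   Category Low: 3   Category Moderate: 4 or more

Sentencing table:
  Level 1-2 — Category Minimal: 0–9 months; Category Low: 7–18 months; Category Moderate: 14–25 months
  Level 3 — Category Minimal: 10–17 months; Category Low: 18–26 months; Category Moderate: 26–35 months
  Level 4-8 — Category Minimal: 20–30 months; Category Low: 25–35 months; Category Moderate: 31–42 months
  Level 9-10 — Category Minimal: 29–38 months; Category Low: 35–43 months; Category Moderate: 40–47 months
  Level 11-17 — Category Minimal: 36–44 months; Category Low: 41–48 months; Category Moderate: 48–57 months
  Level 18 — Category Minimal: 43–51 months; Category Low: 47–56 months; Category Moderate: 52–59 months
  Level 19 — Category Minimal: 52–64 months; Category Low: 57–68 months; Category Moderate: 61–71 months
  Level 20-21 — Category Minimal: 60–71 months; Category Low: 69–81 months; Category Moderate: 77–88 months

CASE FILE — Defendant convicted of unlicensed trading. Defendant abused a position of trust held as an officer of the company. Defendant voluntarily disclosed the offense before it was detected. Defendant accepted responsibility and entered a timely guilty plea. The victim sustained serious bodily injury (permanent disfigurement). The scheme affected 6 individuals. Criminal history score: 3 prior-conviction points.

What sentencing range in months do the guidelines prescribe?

41-48 months

Base offense level for unlicensed trading: 6.
A1 applies: 6 − 2 = 4.
A2 applies (level before this adjustment is 4 < 13, so +3): 4 + 3 = 7.
A3 applies: 7 + 2 = 9.
A4 does not apply.
A5 applies: 9 − 1 = 8.
A6 applies (level before this adjustment is 8 < 19, so +3): 8 + 3 = 11.
A7 does not apply.
Final offense level: 11.
Criminal history: 3 prior points → Category Low (3).
Level 11 falls in the 11-17 band.
Grid: Level 11-17 × Category Low = 41-48 months.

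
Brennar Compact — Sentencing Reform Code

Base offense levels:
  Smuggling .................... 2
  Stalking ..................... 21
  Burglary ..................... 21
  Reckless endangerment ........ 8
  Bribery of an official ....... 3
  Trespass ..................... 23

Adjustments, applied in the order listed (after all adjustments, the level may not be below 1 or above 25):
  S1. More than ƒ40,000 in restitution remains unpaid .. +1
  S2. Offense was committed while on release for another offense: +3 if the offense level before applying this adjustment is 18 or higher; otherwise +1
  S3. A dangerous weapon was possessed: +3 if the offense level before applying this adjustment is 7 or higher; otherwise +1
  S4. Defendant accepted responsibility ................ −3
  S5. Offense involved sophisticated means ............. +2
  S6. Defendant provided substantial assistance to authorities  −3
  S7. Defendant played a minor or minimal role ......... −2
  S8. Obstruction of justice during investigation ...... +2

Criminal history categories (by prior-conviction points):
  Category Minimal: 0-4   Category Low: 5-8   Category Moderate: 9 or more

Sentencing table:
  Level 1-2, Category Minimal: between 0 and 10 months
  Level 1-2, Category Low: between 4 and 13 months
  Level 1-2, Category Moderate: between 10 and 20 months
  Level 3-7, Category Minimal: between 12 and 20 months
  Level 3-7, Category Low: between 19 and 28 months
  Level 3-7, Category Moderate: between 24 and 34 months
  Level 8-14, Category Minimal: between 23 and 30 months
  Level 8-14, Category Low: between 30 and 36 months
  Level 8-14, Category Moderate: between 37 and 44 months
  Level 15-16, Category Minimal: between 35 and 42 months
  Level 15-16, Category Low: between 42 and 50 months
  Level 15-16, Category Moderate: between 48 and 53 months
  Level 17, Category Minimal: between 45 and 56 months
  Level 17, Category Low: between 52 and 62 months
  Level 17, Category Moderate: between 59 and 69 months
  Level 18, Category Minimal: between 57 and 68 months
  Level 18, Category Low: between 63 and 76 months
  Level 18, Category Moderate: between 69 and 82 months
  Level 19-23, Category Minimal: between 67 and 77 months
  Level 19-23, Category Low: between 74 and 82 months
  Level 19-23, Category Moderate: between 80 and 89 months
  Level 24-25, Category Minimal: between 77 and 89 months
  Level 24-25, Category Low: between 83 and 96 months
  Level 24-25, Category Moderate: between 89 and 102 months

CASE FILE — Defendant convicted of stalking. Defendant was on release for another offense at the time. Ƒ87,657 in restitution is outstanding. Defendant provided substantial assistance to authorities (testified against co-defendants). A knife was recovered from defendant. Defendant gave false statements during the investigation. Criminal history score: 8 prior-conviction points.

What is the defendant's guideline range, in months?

83-96 months

Base offense level for stalking: 21.
S1 applies: 21 + 1 = 22.
S2 applies (level before this adjustment is 22 ≥ 18, so +3): 22 + 3 = 25.
S3 applies (level before this adjustment is 25 ≥ 7, so +3): 25 + 3 = 28.
S4 does not apply.
S6 applies: 28 − 3 = 25.
S8 applies: 25 + 2 = 27.
Level 27 exceeds the maximum of 25; capped at 25.
Final offense level: 25.
Criminal history: 8 prior points → Category Low (5-8).
Level 25 falls in the 24-25 band.
Grid: Level 24-25 × Category Low = 83-96 months.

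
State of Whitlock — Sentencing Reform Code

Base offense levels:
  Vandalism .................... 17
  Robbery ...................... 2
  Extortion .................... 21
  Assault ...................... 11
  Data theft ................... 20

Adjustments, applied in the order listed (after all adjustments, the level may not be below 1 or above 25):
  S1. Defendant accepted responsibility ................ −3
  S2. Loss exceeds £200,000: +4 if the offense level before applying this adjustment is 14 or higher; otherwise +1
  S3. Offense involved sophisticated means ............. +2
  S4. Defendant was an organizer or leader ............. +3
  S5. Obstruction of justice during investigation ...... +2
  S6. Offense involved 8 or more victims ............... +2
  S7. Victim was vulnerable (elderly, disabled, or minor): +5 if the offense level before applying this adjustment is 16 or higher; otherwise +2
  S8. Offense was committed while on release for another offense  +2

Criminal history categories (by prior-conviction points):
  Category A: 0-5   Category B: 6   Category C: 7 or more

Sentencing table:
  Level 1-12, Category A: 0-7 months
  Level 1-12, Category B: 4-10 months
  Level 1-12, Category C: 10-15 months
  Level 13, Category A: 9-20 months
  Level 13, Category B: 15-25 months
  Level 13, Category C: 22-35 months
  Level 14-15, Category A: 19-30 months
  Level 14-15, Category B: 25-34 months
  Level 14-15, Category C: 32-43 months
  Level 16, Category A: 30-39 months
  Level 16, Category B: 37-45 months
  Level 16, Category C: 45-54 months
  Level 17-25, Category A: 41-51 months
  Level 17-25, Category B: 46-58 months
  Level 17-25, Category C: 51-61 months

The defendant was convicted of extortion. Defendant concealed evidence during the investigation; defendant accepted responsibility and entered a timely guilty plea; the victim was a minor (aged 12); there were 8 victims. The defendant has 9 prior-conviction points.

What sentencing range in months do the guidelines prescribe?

51-61 months

Base offense level for extortion: 21.
S1 applies: 21 − 3 = 18.
S2 does not apply.
S4 does not apply.
S5 applies: 18 + 2 = 20.
S6 applies: 20 + 2 = 22.
S7 applies (level before this adjustment is 22 ≥ 16, so +5): 22 + 5 = 27.
Level 27 exceeds the maximum of 25; capped at 25.
Final offense level: 25.
Criminal history: 9 prior points → Category C (7+).
Level 25 falls in the 17-25 band.
Grid: Level 17-25 × Category C = 51-61 months.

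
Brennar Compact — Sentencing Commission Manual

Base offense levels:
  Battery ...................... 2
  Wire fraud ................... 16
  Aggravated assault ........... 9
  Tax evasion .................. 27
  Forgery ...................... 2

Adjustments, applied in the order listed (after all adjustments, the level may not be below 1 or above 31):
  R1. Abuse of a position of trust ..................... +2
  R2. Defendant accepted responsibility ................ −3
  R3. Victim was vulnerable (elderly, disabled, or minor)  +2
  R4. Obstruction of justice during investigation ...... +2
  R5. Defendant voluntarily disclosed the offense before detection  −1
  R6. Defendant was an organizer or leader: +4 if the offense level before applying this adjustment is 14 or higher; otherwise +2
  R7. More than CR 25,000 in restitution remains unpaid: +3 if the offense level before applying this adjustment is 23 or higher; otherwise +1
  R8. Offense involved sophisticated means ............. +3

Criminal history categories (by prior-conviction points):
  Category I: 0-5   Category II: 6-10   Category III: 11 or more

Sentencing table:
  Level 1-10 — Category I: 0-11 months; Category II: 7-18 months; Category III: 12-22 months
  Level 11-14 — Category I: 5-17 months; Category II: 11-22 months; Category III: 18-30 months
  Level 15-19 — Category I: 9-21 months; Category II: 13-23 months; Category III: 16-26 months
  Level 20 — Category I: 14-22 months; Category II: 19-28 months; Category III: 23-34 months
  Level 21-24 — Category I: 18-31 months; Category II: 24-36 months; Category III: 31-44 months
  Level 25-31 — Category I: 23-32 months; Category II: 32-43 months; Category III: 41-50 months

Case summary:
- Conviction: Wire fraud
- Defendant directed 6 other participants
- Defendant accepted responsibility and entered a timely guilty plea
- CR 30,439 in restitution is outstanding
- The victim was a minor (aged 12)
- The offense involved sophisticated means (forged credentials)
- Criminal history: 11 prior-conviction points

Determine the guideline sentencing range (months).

Base offense level for wire fraud: 16.
R2 applies: 16 − 3 = 13.
R3 applies: 13 + 2 = 15.
R6 applies (level before this adjustment is 15 ≥ 14, so +4): 15 + 4 = 19.
R7 applies (level before this adjustment is 19 < 23, so +1): 19 + 1 = 20.
R8 applies: 20 + 3 = 23.
Final offense level: 23.
Criminal history: 11 prior points → Category III (11+).
Level 23 falls in the 21-24 band.
Grid: Level 21-24 × Category III = 31-44 months.

31-44 months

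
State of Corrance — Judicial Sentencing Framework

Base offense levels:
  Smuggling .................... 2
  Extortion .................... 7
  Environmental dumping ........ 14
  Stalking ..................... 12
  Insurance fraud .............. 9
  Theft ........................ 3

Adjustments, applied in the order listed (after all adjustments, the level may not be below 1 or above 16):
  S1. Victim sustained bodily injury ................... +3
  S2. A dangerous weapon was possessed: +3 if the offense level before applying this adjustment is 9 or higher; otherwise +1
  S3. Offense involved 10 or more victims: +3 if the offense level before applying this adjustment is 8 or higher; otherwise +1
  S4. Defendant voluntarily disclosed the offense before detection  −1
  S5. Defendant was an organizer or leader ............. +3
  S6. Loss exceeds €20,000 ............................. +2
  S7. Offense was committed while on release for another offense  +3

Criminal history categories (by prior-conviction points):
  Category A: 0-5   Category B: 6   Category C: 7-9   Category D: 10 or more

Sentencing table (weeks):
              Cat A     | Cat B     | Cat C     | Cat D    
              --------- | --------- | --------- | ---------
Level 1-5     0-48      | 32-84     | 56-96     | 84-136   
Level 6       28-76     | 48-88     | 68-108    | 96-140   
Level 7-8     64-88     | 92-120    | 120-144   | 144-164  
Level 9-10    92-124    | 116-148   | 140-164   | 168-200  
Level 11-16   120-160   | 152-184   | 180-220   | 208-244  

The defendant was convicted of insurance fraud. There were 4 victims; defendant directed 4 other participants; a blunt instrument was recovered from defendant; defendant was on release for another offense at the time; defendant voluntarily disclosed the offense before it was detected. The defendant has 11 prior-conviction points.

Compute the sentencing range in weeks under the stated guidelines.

Base offense level for insurance fraud: 9.
S1 does not apply.
S2 applies (level before this adjustment is 9 ≥ 9, so +3): 9 + 3 = 12.
S4 applies: 12 − 1 = 11.
S5 applies: 11 + 3 = 14.
S7 applies: 14 + 3 = 17.
Level 17 exceeds the maximum of 16; capped at 16.
Final offense level: 16.
Criminal history: 11 prior points → Category D (10+).
Level 16 falls in the 11-16 band.
Grid: Level 11-16 × Category D = 208-244 weeks.

208-244 weeks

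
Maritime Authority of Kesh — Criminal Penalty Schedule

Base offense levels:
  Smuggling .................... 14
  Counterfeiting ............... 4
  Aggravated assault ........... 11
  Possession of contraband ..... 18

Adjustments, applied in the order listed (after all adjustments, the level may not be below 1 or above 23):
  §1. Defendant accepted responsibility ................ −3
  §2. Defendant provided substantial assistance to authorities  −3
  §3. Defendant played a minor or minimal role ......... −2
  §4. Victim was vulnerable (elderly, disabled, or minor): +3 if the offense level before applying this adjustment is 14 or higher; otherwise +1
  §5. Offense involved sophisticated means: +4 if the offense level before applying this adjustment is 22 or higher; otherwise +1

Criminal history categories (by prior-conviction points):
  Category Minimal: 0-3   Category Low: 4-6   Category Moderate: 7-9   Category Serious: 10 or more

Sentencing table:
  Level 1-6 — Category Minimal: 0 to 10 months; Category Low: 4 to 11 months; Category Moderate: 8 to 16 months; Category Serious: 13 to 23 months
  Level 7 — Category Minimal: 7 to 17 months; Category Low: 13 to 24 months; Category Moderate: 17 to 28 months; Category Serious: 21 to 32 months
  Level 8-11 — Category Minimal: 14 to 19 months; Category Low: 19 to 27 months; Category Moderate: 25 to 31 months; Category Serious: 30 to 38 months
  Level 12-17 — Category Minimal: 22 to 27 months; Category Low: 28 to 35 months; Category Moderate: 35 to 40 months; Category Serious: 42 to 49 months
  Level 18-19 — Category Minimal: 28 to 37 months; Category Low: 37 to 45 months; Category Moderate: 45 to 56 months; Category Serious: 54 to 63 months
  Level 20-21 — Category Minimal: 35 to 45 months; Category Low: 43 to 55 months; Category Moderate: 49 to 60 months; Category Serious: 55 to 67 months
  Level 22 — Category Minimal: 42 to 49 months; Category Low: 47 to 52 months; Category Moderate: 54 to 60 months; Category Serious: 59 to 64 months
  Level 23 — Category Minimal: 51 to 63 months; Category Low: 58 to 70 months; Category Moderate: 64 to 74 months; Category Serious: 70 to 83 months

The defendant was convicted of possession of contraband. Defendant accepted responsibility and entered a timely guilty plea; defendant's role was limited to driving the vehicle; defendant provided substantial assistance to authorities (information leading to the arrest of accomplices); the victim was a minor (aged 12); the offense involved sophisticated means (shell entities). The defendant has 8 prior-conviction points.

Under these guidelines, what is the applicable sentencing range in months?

35-40 months

Base offense level for possession of contraband: 18.
§1 applies: 18 − 3 = 15.
§2 applies: 15 − 3 = 12.
§3 applies: 12 − 2 = 10.
§4 applies (level before this adjustment is 10 < 14, so +1): 10 + 1 = 11.
§5 applies (level before this adjustment is 11 < 22, so +1): 11 + 1 = 12.
Final offense level: 12.
Criminal history: 8 prior points → Category Moderate (7-9).
Level 12 falls in the 12-17 band.
Grid: Level 12-17 × Category Moderate = 35-40 months.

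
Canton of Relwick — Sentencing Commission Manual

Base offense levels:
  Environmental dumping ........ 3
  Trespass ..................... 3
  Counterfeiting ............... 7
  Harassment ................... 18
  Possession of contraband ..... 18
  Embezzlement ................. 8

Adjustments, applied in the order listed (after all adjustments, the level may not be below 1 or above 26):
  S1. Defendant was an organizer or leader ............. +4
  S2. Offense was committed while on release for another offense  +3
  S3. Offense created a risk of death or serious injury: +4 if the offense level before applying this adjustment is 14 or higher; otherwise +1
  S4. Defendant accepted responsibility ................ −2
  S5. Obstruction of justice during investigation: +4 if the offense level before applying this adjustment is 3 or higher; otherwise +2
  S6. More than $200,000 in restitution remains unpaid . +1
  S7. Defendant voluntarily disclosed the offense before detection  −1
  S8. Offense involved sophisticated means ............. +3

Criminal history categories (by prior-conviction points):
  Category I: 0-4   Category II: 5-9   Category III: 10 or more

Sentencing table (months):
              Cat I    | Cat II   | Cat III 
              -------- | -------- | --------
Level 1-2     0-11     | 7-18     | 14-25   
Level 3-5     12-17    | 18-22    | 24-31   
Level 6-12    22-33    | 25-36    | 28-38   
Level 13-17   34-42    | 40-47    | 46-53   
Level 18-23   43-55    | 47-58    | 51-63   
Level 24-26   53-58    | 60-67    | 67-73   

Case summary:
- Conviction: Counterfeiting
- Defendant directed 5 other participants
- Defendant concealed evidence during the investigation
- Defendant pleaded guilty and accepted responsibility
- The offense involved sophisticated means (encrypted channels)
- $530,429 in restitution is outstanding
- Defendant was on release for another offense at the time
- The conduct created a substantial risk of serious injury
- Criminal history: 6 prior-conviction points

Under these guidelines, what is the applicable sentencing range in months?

60-67 months

Base offense level for counterfeiting: 7.
S1 applies: 7 + 4 = 11.
S2 applies: 11 + 3 = 14.
S3 applies (level before this adjustment is 14 ≥ 14, so +4): 14 + 4 = 18.
S4 applies: 18 − 2 = 16.
S5 applies (level before this adjustment is 16 ≥ 3, so +4): 16 + 4 = 20.
S6 applies: 20 + 1 = 21.
S7 does not apply.
S8 applies: 21 + 3 = 24.
Final offense level: 24.
Criminal history: 6 prior points → Category II (5-9).
Level 24 falls in the 24-26 band.
Grid: Level 24-26 × Category II = 60-67 months.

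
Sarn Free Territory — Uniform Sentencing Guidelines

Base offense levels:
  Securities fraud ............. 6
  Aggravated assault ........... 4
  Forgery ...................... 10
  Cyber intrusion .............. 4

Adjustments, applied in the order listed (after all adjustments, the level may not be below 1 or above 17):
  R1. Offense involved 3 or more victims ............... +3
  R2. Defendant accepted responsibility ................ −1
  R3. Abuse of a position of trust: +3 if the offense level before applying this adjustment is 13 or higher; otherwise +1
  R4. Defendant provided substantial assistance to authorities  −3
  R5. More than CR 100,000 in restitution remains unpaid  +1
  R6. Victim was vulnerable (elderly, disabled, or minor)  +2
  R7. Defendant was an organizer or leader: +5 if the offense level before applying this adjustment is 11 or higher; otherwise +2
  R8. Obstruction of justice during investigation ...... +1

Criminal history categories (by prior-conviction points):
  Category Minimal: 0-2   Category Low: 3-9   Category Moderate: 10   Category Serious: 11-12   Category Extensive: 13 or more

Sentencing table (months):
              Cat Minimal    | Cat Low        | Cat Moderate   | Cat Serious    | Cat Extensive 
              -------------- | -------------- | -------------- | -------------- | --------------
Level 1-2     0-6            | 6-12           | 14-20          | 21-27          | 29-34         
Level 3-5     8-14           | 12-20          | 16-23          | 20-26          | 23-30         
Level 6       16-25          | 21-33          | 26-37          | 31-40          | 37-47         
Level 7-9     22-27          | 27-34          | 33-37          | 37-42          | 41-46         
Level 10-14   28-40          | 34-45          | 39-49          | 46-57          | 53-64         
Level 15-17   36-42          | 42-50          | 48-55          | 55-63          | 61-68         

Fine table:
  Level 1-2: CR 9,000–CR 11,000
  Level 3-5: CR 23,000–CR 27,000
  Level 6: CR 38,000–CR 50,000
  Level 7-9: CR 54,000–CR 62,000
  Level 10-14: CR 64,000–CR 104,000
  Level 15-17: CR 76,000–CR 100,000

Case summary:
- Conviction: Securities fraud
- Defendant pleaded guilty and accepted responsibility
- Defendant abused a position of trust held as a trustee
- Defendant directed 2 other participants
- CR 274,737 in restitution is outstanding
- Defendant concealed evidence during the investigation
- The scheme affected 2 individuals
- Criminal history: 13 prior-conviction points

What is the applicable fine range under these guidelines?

Base offense level for securities fraud: 6.
R1 does not apply.
R2 applies: 6 − 1 = 5.
R3 applies (level before this adjustment is 5 < 13, so +1): 5 + 1 = 6.
R4 does not apply.
R5 applies: 6 + 1 = 7.
R6 does not apply.
R7 applies (level before this adjustment is 7 < 11, so +2): 7 + 2 = 9.
R8 applies: 9 + 1 = 10.
Final offense level: 10.
Level 10 falls in the 10-14 band.
Fine table: Level 10-14 → CR 64,000–CR 104,000.

CR 64,000–CR 104,000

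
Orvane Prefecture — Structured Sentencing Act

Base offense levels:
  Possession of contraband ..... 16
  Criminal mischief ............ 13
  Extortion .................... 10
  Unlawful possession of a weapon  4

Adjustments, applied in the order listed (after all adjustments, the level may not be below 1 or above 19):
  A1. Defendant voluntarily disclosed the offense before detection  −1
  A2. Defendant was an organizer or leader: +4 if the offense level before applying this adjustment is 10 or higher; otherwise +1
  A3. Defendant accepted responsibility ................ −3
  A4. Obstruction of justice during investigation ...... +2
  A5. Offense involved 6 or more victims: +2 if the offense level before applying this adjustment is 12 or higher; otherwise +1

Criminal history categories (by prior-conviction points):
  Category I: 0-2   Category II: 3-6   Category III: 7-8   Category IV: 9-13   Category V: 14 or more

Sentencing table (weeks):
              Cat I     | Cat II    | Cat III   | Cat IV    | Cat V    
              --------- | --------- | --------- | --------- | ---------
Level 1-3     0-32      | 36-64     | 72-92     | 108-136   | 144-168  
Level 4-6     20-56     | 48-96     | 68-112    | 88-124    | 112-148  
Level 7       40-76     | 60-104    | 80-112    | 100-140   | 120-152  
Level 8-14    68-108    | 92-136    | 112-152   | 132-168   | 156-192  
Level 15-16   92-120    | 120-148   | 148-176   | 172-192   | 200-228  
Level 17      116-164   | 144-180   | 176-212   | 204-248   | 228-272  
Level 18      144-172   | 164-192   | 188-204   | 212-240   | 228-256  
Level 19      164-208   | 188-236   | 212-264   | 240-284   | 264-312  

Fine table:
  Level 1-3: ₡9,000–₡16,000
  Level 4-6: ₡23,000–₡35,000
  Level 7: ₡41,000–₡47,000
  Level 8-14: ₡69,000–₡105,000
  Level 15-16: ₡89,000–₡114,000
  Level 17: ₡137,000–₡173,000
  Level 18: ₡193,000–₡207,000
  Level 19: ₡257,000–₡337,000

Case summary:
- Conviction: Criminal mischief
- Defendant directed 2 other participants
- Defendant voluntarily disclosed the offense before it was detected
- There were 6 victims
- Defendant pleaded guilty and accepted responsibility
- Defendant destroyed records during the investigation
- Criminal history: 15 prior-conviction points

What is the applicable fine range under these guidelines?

Base offense level for criminal mischief: 13.
A1 applies: 13 − 1 = 12.
A2 applies (level before this adjustment is 12 ≥ 10, so +4): 12 + 4 = 16.
A3 applies: 16 − 3 = 13.
A4 applies: 13 + 2 = 15.
A5 applies (level before this adjustment is 15 ≥ 12, so +2): 15 + 2 = 17.
Final offense level: 17.
Level 17 falls in the 17 band.
Fine table: Level 17 → ₡137,000–₡173,000.

₡137,000–₡173,000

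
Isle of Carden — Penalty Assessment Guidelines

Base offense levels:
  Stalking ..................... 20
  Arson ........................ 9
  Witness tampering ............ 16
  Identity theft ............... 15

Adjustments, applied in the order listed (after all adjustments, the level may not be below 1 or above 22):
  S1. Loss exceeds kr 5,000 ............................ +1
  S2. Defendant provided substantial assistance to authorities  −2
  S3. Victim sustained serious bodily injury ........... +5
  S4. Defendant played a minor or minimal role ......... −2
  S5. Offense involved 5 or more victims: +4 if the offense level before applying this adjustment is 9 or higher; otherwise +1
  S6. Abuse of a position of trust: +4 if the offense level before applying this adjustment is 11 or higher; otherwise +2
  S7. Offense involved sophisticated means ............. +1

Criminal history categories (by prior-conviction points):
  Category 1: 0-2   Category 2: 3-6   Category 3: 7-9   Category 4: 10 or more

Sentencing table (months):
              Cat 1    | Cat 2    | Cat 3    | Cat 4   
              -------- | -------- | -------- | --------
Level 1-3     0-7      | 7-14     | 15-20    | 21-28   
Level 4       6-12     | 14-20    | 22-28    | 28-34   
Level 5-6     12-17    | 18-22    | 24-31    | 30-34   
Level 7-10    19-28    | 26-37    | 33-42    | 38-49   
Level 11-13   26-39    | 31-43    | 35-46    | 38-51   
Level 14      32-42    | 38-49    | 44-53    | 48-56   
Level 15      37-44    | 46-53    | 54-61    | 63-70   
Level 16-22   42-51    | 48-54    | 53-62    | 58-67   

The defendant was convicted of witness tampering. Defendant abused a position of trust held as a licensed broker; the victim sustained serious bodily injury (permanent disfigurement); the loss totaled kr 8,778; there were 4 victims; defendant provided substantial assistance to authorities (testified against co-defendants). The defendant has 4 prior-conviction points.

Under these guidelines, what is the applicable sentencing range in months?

Base offense level for witness tampering: 16.
S1 applies: 16 + 1 = 17.
S2 applies: 17 − 2 = 15.
S3 applies: 15 + 5 = 20.
S4 does not apply.
S5 does not apply.
S6 applies (level before this adjustment is 20 ≥ 11, so +4): 20 + 4 = 24.
Level 24 exceeds the maximum of 22; capped at 22.
Final offense level: 22.
Criminal history: 4 prior points → Category 2 (3-6).
Level 22 falls in the 16-22 band.
Grid: Level 16-22 × Category 2 = 48-54 months.

48-54 months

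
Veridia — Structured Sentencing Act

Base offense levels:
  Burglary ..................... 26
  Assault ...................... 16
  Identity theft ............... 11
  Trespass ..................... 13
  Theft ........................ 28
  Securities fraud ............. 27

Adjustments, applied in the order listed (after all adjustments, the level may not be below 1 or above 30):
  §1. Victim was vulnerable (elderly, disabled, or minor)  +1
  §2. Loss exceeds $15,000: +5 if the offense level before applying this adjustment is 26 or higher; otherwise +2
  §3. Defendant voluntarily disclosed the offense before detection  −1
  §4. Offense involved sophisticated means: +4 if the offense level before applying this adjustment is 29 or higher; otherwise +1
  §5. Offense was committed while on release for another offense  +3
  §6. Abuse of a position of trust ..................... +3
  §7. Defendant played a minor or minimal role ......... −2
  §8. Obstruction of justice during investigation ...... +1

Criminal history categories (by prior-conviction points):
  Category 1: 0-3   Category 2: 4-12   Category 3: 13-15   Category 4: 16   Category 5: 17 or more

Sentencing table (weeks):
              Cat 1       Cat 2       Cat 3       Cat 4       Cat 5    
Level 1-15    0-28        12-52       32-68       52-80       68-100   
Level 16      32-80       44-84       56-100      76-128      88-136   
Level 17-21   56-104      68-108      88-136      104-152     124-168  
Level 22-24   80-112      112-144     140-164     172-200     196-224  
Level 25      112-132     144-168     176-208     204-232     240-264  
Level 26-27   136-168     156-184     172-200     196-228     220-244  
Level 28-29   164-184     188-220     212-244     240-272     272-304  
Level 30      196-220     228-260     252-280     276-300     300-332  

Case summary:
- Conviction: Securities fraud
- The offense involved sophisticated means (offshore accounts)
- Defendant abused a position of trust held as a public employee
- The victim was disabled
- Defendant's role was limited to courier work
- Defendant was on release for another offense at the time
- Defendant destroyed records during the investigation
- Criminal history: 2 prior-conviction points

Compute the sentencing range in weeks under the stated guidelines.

196-220 weeks

Base offense level for securities fraud: 27.
§1 applies: 27 + 1 = 28.
§2 does not apply.
§3 does not apply.
§4 applies (level before this adjustment is 28 < 29, so +1): 28 + 1 = 29.
§5 applies: 29 + 3 = 32.
§6 applies: 32 + 3 = 35.
§7 applies: 35 − 2 = 33.
§8 applies: 33 + 1 = 34.
Level 34 exceeds the maximum of 30; capped at 30.
Final offense level: 30.
Criminal history: 2 prior points → Category 1 (0-3).
Level 30 falls in the 30 band.
Grid: Level 30 × Category 1 = 196-220 weeks.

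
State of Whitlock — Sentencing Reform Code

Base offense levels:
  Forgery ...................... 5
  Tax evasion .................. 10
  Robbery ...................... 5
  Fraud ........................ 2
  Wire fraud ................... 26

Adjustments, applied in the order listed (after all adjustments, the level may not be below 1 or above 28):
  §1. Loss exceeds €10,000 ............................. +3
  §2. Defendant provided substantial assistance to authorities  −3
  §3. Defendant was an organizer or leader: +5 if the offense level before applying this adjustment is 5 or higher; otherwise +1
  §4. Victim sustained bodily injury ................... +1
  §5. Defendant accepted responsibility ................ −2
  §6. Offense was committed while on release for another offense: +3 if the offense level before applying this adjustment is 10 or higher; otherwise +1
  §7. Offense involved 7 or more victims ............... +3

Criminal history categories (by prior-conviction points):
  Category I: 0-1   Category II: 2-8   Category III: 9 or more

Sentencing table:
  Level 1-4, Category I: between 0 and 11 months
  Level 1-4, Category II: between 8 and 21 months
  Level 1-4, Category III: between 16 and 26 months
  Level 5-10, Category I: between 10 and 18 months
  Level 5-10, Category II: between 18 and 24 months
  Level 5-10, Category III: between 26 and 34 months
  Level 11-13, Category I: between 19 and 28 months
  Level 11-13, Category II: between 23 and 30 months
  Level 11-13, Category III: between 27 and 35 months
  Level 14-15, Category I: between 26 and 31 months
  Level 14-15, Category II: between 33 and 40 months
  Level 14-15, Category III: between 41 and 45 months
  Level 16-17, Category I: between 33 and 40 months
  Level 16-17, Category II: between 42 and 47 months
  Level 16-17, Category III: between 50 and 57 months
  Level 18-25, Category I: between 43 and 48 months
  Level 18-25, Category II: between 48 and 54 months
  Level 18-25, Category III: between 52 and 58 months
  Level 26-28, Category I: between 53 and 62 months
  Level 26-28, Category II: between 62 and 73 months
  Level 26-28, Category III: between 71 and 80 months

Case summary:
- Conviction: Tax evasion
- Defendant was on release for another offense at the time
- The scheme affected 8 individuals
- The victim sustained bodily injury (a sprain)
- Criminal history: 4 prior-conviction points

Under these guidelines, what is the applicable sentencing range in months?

Base offense level for tax evasion: 10.
§1 does not apply.
§2 does not apply.
§3 does not apply.
§4 applies: 10 + 1 = 11.
§5 does not apply.
§6 applies (level before this adjustment is 11 ≥ 10, so +3): 11 + 3 = 14.
§7 applies: 14 + 3 = 17.
Final offense level: 17.
Criminal history: 4 prior points → Category II (2-8).
Level 17 falls in the 16-17 band.
Grid: Level 16-17 × Category II = 42-47 months.

42-47 months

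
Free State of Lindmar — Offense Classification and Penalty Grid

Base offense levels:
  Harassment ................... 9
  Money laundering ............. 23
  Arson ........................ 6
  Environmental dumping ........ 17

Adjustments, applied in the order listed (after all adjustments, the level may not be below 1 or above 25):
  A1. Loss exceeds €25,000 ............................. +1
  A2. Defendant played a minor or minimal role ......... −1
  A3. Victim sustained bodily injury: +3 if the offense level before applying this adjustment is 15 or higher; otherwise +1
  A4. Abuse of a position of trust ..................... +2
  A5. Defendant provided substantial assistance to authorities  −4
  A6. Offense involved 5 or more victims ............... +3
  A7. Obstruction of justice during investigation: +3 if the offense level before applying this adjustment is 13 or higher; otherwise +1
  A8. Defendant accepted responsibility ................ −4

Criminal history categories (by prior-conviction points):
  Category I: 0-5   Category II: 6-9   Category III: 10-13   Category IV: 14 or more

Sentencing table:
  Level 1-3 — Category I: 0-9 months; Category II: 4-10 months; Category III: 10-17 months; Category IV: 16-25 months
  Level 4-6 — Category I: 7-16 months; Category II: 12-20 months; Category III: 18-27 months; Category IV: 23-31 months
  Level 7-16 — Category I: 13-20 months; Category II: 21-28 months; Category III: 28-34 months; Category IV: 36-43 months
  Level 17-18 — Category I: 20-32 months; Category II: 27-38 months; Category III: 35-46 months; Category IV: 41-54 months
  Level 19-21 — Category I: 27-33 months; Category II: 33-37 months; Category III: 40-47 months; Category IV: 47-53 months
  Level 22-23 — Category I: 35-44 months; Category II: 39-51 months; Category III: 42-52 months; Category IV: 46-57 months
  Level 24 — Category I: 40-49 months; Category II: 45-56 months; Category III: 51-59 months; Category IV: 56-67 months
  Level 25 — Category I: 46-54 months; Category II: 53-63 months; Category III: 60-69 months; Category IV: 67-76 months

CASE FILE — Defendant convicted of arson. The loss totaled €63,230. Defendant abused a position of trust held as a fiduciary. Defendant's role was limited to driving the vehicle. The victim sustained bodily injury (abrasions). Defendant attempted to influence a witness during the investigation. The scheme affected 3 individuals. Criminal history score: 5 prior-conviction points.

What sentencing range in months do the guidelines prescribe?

Base offense level for arson: 6.
A1 applies: 6 + 1 = 7.
A2 applies: 7 − 1 = 6.
A3 applies (level before this adjustment is 6 < 15, so +1): 6 + 1 = 7.
A4 applies: 7 + 2 = 9.
A7 applies (level before this adjustment is 9 < 13, so +1): 9 + 1 = 10.
A8 does not apply.
Final offense level: 10.
Criminal history: 5 prior points → Category I (0-5).
Level 10 falls in the 7-16 band.
Grid: Level 7-16 × Category I = 13-20 months.

13-20 months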